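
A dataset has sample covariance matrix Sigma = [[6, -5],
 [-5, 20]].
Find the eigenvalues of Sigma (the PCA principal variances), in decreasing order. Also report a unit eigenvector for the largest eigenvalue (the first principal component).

Step 1 — characteristic polynomial of 2×2 Sigma:
  det(Sigma - λI) = λ² - trace · λ + det = 0.
  trace = 6 + 20 = 26, det = 6·20 - (-5)² = 95.
Step 2 — discriminant:
  Δ = trace² - 4·det = 676 - 380 = 296.
Step 3 — eigenvalues:
  λ = (trace ± √Δ)/2 = (26 ± 17.2047)/2,
  λ_1 = 21.6023,  λ_2 = 4.3977.

Step 4 — unit eigenvector for λ_1: solve (Sigma - λ_1 I)v = 0. First row:
  (6 - 21.6023)·v_x + (-5)·v_y = 0, i.e. (-15.6023)·v_x + (-5)·v_y = 0,
  so v ∝ (b, λ_1 - a) = (-5, 15.6023); multiply by -1 so the first entry is positive: u = (5, -15.6023).
  ||u|| = √((5)² + (-15.6023)²) = √(268.4326) ≈ 16.3839,
  v_1 = u/||u|| ≈ (0.3052, -0.9523) (||v_1|| = 1).

λ_1 = 21.6023,  λ_2 = 4.3977;  v_1 ≈ (0.3052, -0.9523)


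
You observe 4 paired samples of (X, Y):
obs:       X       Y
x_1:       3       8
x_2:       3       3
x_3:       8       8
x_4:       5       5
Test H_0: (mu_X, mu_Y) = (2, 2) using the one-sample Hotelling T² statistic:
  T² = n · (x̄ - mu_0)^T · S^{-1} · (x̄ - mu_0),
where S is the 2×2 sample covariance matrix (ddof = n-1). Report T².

Step 1 — sample mean vector:
  mean(X) = (3 + 3 + 8 + 5) / 4 = 19/4 = 4.75
  mean(Y) = (8 + 3 + 8 + 5) / 4 = 24/4 = 6
  x̄ = (4.75, 6),  deviation x̄ - mu_0 = (4.75, 6) - (2, 2) = (2.75, 4).

Step 2 — sample covariance matrix, S[i,j] = (1/(n-1)) · Σ_k (x_{k,i} - mean_i) · (x_{k,j} - mean_j), divisor n-1 = 3:
  S[X,X] = ((-1.75)·(-1.75) + (-1.75)·(-1.75) + (3.25)·(3.25) + (0.25)·(0.25)) / 3 = 16.75/3 = 5.5833
  S[X,Y] = ((-1.75)·(2) + (-1.75)·(-3) + (3.25)·(2) + (0.25)·(-1)) / 3 = 8/3 = 2.6667
  S[Y,Y] = ((2)·(2) + (-3)·(-3) + (2)·(2) + (-1)·(-1)) / 3 = 18/3 = 6
  S = [[5.5833, 2.6667],
 [2.6667, 6]].

Step 3 — invert S. det(S) = 5.5833·6 - (2.6667)² = 26.3889.
  S^{-1} = (1/det) · [[d, -b], [-b, a]] = [[0.2274, -0.1011],
 [-0.1011, 0.2116]].

Step 4 — quadratic form (x̄ - mu_0)^T · S^{-1} · (x̄ - mu_0):
  S^{-1} · (x̄ - mu_0) = (0.2211, 0.5684),
  (x̄ - mu_0)^T · [...] = (2.75)·(0.2211) + (4)·(0.5684) = 2.8816.

Step 5 — scale by n: T² = 4 · 2.8816 = 11.5263.

T² ≈ 11.5263


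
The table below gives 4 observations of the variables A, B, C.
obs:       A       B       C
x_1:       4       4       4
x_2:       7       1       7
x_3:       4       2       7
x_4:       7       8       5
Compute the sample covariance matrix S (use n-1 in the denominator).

Step 1 — column means:
  mean(A) = (4 + 7 + 4 + 7) / 4 = 22/4 = 5.5
  mean(B) = (4 + 1 + 2 + 8) / 4 = 15/4 = 3.75
  mean(C) = (4 + 7 + 7 + 5) / 4 = 23/4 = 5.75

Step 2 — sample covariance S[i,j] = (1/(n-1)) · Σ_k (x_{k,i} - mean_i) · (x_{k,j} - mean_j), with n-1 = 3.
  S[A,A] = ((-1.5)·(-1.5) + (1.5)·(1.5) + (-1.5)·(-1.5) + (1.5)·(1.5)) / 3 = 9/3 = 3
  S[A,B] = ((-1.5)·(0.25) + (1.5)·(-2.75) + (-1.5)·(-1.75) + (1.5)·(4.25)) / 3 = 4.5/3 = 1.5
  S[A,C] = ((-1.5)·(-1.75) + (1.5)·(1.25) + (-1.5)·(1.25) + (1.5)·(-0.75)) / 3 = 1.5/3 = 0.5
  S[B,B] = ((0.25)·(0.25) + (-2.75)·(-2.75) + (-1.75)·(-1.75) + (4.25)·(4.25)) / 3 = 28.75/3 = 9.5833
  S[B,C] = ((0.25)·(-1.75) + (-2.75)·(1.25) + (-1.75)·(1.25) + (4.25)·(-0.75)) / 3 = -9.25/3 = -3.0833
  S[C,C] = ((-1.75)·(-1.75) + (1.25)·(1.25) + (1.25)·(1.25) + (-0.75)·(-0.75)) / 3 = 6.75/3 = 2.25

S is symmetric (S[j,i] = S[i,j]). Assembling:

S = [[3, 1.5, 0.5],
 [1.5, 9.5833, -3.0833],
 [0.5, -3.0833, 2.25]]


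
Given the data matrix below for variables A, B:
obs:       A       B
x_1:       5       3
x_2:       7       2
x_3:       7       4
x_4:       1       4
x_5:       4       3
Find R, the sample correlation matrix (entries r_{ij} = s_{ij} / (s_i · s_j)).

Step 1 — column means:
  mean(A) = (5 + 7 + 7 + 1 + 4) / 5 = 24/5 = 4.8
  mean(B) = (3 + 2 + 4 + 4 + 3) / 5 = 16/5 = 3.2

Step 2 — sample variances and covariances s[i,j] = (1/(n-1)) · Σ_k (x_{k,i} - mean_i) · (x_{k,j} - mean_j), with n-1 = 4:
  s[A,A] = ((0.2)·(0.2) + (2.2)·(2.2) + (2.2)·(2.2) + (-3.8)·(-3.8) + (-0.8)·(-0.8)) / 4 = 24.8/4 = 6.2
  s[A,B] = ((0.2)·(-0.2) + (2.2)·(-1.2) + (2.2)·(0.8) + (-3.8)·(0.8) + (-0.8)·(-0.2)) / 4 = -3.8/4 = -0.95
  s[B,B] = ((-0.2)·(-0.2) + (-1.2)·(-1.2) + (0.8)·(0.8) + (0.8)·(0.8) + (-0.2)·(-0.2)) / 4 = 2.8/4 = 0.7
  Sample standard deviations s_i = √(s[i,i]):
  s(A) = √(6.2) = 2.49
  s(B) = √(0.7) = 0.8367

Step 3 — r_{ij} = s_{ij} / (s_i · s_j):
  r[A,A] = 1 (diagonal).
  r[A,B] = -0.95 / (2.49 · 0.8367) = -0.95 / 2.0833 = -0.456
  r[B,B] = 1 (diagonal).

R is symmetric with unit diagonal. Assembling:

R = [[1, -0.456],
 [-0.456, 1]]


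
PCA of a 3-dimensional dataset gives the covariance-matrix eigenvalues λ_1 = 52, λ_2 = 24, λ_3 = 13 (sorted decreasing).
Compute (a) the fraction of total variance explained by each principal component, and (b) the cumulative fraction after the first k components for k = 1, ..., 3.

Step 1 — total variance = trace(Sigma) = Σ λ_i = 52 + 24 + 13 = 89.

Step 2 — fraction explained by component i = λ_i / Σ λ:
  PC1: 52/89 = 0.5843
  PC2: 24/89 = 0.2697
  PC3: 13/89 = 0.1461

Step 3 — cumulative fraction after k components = (λ_1 + ... + λ_k) / Σ λ:
  k = 1: 52/89 = 0.5843
  k = 2: (52 + 24)/89 = 76/89 = 0.8539
  k = 3: (52 + 24 + 13)/89 = 89/89 = 1

Summary (fraction, with percent):

explained: PC1 0.5843 (58.43%), PC2 0.2697 (26.97%), PC3 0.1461 (14.61%);  cumulative: 0.5843, 0.8539, 1


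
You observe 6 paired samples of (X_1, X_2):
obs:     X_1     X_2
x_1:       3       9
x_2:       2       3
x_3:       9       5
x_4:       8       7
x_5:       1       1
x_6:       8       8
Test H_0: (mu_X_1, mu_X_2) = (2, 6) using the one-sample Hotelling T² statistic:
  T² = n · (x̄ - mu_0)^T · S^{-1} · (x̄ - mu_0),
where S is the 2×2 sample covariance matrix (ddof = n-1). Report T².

Step 1 — sample mean vector:
  mean(X_1) = (3 + 2 + 9 + 8 + 1 + 8) / 6 = 31/6 = 5.1667
  mean(X_2) = (9 + 3 + 5 + 7 + 1 + 8) / 6 = 33/6 = 5.5
  x̄ = (5.1667, 5.5),  deviation x̄ - mu_0 = (5.1667, 5.5) - (2, 6) = (3.1667, -0.5).

Step 2 — sample covariance matrix, S[i,j] = (1/(n-1)) · Σ_k (x_{k,i} - mean_i) · (x_{k,j} - mean_j), divisor n-1 = 5:
  S[X_1,X_1] = ((-2.1667)·(-2.1667) + (-3.1667)·(-3.1667) + (3.8333)·(3.8333) + (2.8333)·(2.8333) + (-4.1667)·(-4.1667) + (2.8333)·(2.8333)) / 5 = 62.8333/5 = 12.5667
  S[X_1,X_2] = ((-2.1667)·(3.5) + (-3.1667)·(-2.5) + (3.8333)·(-0.5) + (2.8333)·(1.5) + (-4.1667)·(-4.5) + (2.8333)·(2.5)) / 5 = 28.5/5 = 5.7
  S[X_2,X_2] = ((3.5)·(3.5) + (-2.5)·(-2.5) + (-0.5)·(-0.5) + (1.5)·(1.5) + (-4.5)·(-4.5) + (2.5)·(2.5)) / 5 = 47.5/5 = 9.5
  S = [[12.5667, 5.7],
 [5.7, 9.5]].

Step 3 — invert S. det(S) = 12.5667·9.5 - (5.7)² = 86.8933.
  S^{-1} = (1/det) · [[d, -b], [-b, a]] = [[0.1093, -0.0656],
 [-0.0656, 0.1446]].

Step 4 — quadratic form (x̄ - mu_0)^T · S^{-1} · (x̄ - mu_0):
  S^{-1} · (x̄ - mu_0) = (0.379, -0.28),
  (x̄ - mu_0)^T · [...] = (3.1667)·(0.379) + (-0.5)·(-0.28) = 1.3402.

Step 5 — scale by n: T² = 6 · 1.3402 = 8.0413.

T² ≈ 8.0413


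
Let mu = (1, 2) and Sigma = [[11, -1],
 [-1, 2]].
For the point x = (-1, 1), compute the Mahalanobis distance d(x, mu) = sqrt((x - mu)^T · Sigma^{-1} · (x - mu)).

Step 1 — centre the observation: (x - mu) = (-2, -1).

Step 2 — invert Sigma. det(Sigma) = 11·2 - (-1)² = 21.
  Sigma^{-1} = (1/det) · [[d, -b], [-b, a]] = [[0.0952, 0.0476],
 [0.0476, 0.5238]].

Step 3 — form the quadratic (x - mu)^T · Sigma^{-1} · (x - mu):
  Sigma^{-1} · (x - mu) = (-0.2381, -0.619).
  (x - mu)^T · [Sigma^{-1} · (x - mu)] = (-2)·(-0.2381) + (-1)·(-0.619) = 1.0952.

Step 4 — take square root: d = √(1.0952) ≈ 1.0465.

d(x, mu) = √(1.0952) ≈ 1.0465


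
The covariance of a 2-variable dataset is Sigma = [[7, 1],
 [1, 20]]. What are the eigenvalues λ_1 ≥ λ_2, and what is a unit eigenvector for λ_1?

Step 1 — characteristic polynomial of 2×2 Sigma:
  det(Sigma - λI) = λ² - trace · λ + det = 0.
  trace = 7 + 20 = 27, det = 7·20 - (1)² = 139.
Step 2 — discriminant:
  Δ = trace² - 4·det = 729 - 556 = 173.
Step 3 — eigenvalues:
  λ = (trace ± √Δ)/2 = (27 ± 13.1529)/2,
  λ_1 = 20.0765,  λ_2 = 6.9235.

Step 4 — unit eigenvector for λ_1: solve (Sigma - λ_1 I)v = 0. First row:
  (7 - 20.0765)·v_x + (1)·v_y = 0, i.e. (-13.0765)·v_x + (1)·v_y = 0,
  so v ∝ (b, λ_1 - a) = (1, 13.0765) = u.
  ||u|| = √((1)² + (13.0765)²) = √(171.9942) ≈ 13.1147,
  v_1 = u/||u|| ≈ (0.0763, 0.9971) (||v_1|| = 1).

λ_1 = 20.0765,  λ_2 = 6.9235;  v_1 ≈ (0.0763, 0.9971)


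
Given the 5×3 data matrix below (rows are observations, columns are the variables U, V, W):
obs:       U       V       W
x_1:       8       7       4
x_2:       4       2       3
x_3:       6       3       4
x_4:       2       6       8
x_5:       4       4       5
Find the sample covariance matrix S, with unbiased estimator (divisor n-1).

Step 1 — column means:
  mean(U) = (8 + 4 + 6 + 2 + 4) / 5 = 24/5 = 4.8
  mean(V) = (7 + 2 + 3 + 6 + 4) / 5 = 22/5 = 4.4
  mean(W) = (4 + 3 + 4 + 8 + 5) / 5 = 24/5 = 4.8

Step 2 — sample covariance S[i,j] = (1/(n-1)) · Σ_k (x_{k,i} - mean_i) · (x_{k,j} - mean_j), with n-1 = 4.
  S[U,U] = ((3.2)·(3.2) + (-0.8)·(-0.8) + (1.2)·(1.2) + (-2.8)·(-2.8) + (-0.8)·(-0.8)) / 4 = 20.8/4 = 5.2
  S[U,V] = ((3.2)·(2.6) + (-0.8)·(-2.4) + (1.2)·(-1.4) + (-2.8)·(1.6) + (-0.8)·(-0.4)) / 4 = 4.4/4 = 1.1
  S[U,W] = ((3.2)·(-0.8) + (-0.8)·(-1.8) + (1.2)·(-0.8) + (-2.8)·(3.2) + (-0.8)·(0.2)) / 4 = -11.2/4 = -2.8
  S[V,V] = ((2.6)·(2.6) + (-2.4)·(-2.4) + (-1.4)·(-1.4) + (1.6)·(1.6) + (-0.4)·(-0.4)) / 4 = 17.2/4 = 4.3
  S[V,W] = ((2.6)·(-0.8) + (-2.4)·(-1.8) + (-1.4)·(-0.8) + (1.6)·(3.2) + (-0.4)·(0.2)) / 4 = 8.4/4 = 2.1
  S[W,W] = ((-0.8)·(-0.8) + (-1.8)·(-1.8) + (-0.8)·(-0.8) + (3.2)·(3.2) + (0.2)·(0.2)) / 4 = 14.8/4 = 3.7

S is symmetric (S[j,i] = S[i,j]). Assembling:

S = [[5.2, 1.1, -2.8],
 [1.1, 4.3, 2.1],
 [-2.8, 2.1, 3.7]]


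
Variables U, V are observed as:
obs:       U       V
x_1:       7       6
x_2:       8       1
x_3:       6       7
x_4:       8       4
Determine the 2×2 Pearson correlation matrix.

Step 1 — column means:
  mean(U) = (7 + 8 + 6 + 8) / 4 = 29/4 = 7.25
  mean(V) = (6 + 1 + 7 + 4) / 4 = 18/4 = 4.5

Step 2 — sample variances and covariances s[i,j] = (1/(n-1)) · Σ_k (x_{k,i} - mean_i) · (x_{k,j} - mean_j), with n-1 = 3:
  s[U,U] = ((-0.25)·(-0.25) + (0.75)·(0.75) + (-1.25)·(-1.25) + (0.75)·(0.75)) / 3 = 2.75/3 = 0.9167
  s[U,V] = ((-0.25)·(1.5) + (0.75)·(-3.5) + (-1.25)·(2.5) + (0.75)·(-0.5)) / 3 = -6.5/3 = -2.1667
  s[V,V] = ((1.5)·(1.5) + (-3.5)·(-3.5) + (2.5)·(2.5) + (-0.5)·(-0.5)) / 3 = 21/3 = 7
  Sample standard deviations s_i = √(s[i,i]):
  s(U) = √(0.9167) = 0.9574
  s(V) = √(7) = 2.6458

Step 3 — r_{ij} = s_{ij} / (s_i · s_j):
  r[U,U] = 1 (diagonal).
  r[U,V] = -2.1667 / (0.9574 · 2.6458) = -2.1667 / 2.5331 = -0.8553
  r[V,V] = 1 (diagonal).

R is symmetric with unit diagonal. Assembling:

R = [[1, -0.8553],
 [-0.8553, 1]]


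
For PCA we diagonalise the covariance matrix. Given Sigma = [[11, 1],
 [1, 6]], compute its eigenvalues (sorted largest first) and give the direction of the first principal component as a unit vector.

Step 1 — characteristic polynomial of 2×2 Sigma:
  det(Sigma - λI) = λ² - trace · λ + det = 0.
  trace = 11 + 6 = 17, det = 11·6 - (1)² = 65.
Step 2 — discriminant:
  Δ = trace² - 4·det = 289 - 260 = 29.
Step 3 — eigenvalues:
  λ = (trace ± √Δ)/2 = (17 ± 5.3852)/2,
  λ_1 = 11.1926,  λ_2 = 5.8074.

Step 4 — unit eigenvector for λ_1: solve (Sigma - λ_1 I)v = 0. First row:
  (11 - 11.1926)·v_x + (1)·v_y = 0, i.e. (-0.1926)·v_x + (1)·v_y = 0,
  so v ∝ (b, λ_1 - a) = (1, 0.1926) = u.
  ||u|| = √((1)² + (0.1926)²) = √(1.0371) ≈ 1.0184,
  v_1 = u/||u|| ≈ (0.982, 0.1891) (||v_1|| = 1).

λ_1 = 11.1926,  λ_2 = 5.8074;  v_1 ≈ (0.982, 0.1891)


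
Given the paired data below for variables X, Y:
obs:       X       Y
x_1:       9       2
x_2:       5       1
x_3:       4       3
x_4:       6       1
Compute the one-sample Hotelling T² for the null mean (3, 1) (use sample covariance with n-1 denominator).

Step 1 — sample mean vector:
  mean(X) = (9 + 5 + 4 + 6) / 4 = 24/4 = 6
  mean(Y) = (2 + 1 + 3 + 1) / 4 = 7/4 = 1.75
  x̄ = (6, 1.75),  deviation x̄ - mu_0 = (6, 1.75) - (3, 1) = (3, 0.75).

Step 2 — sample covariance matrix, S[i,j] = (1/(n-1)) · Σ_k (x_{k,i} - mean_i) · (x_{k,j} - mean_j), divisor n-1 = 3:
  S[X,X] = ((3)·(3) + (-1)·(-1) + (-2)·(-2) + (0)·(0)) / 3 = 14/3 = 4.6667
  S[X,Y] = ((3)·(0.25) + (-1)·(-0.75) + (-2)·(1.25) + (0)·(-0.75)) / 3 = -1/3 = -0.3333
  S[Y,Y] = ((0.25)·(0.25) + (-0.75)·(-0.75) + (1.25)·(1.25) + (-0.75)·(-0.75)) / 3 = 2.75/3 = 0.9167
  S = [[4.6667, -0.3333],
 [-0.3333, 0.9167]].

Step 3 — invert S. det(S) = 4.6667·0.9167 - (-0.3333)² = 4.1667.
  S^{-1} = (1/det) · [[d, -b], [-b, a]] = [[0.22, 0.08],
 [0.08, 1.12]].

Step 4 — quadratic form (x̄ - mu_0)^T · S^{-1} · (x̄ - mu_0):
  S^{-1} · (x̄ - mu_0) = (0.72, 1.08),
  (x̄ - mu_0)^T · [...] = (3)·(0.72) + (0.75)·(1.08) = 2.97.

Step 5 — scale by n: T² = 4 · 2.97 = 11.88.

T² ≈ 11.88


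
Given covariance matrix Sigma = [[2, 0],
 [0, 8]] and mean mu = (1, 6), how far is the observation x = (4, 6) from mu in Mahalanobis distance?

Step 1 — centre the observation: (x - mu) = (3, 0).

Step 2 — invert Sigma. det(Sigma) = 2·8 - (0)² = 16.
  Sigma^{-1} = (1/det) · [[d, -b], [-b, a]] = [[0.5, 0],
 [0, 0.125]].

Step 3 — form the quadratic (x - mu)^T · Sigma^{-1} · (x - mu):
  Sigma^{-1} · (x - mu) = (1.5, 0).
  (x - mu)^T · [Sigma^{-1} · (x - mu)] = (3)·(1.5) + (0)·(0) = 4.5.

Step 4 — take square root: d = √(4.5) ≈ 2.1213.

d(x, mu) = √(4.5) ≈ 2.1213


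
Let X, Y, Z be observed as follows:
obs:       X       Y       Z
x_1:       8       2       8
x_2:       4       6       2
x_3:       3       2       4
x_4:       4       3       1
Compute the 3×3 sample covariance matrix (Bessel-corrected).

Step 1 — column means:
  mean(X) = (8 + 4 + 3 + 4) / 4 = 19/4 = 4.75
  mean(Y) = (2 + 6 + 2 + 3) / 4 = 13/4 = 3.25
  mean(Z) = (8 + 2 + 4 + 1) / 4 = 15/4 = 3.75

Step 2 — sample covariance S[i,j] = (1/(n-1)) · Σ_k (x_{k,i} - mean_i) · (x_{k,j} - mean_j), with n-1 = 3.
  S[X,X] = ((3.25)·(3.25) + (-0.75)·(-0.75) + (-1.75)·(-1.75) + (-0.75)·(-0.75)) / 3 = 14.75/3 = 4.9167
  S[X,Y] = ((3.25)·(-1.25) + (-0.75)·(2.75) + (-1.75)·(-1.25) + (-0.75)·(-0.25)) / 3 = -3.75/3 = -1.25
  S[X,Z] = ((3.25)·(4.25) + (-0.75)·(-1.75) + (-1.75)·(0.25) + (-0.75)·(-2.75)) / 3 = 16.75/3 = 5.5833
  S[Y,Y] = ((-1.25)·(-1.25) + (2.75)·(2.75) + (-1.25)·(-1.25) + (-0.25)·(-0.25)) / 3 = 10.75/3 = 3.5833
  S[Y,Z] = ((-1.25)·(4.25) + (2.75)·(-1.75) + (-1.25)·(0.25) + (-0.25)·(-2.75)) / 3 = -9.75/3 = -3.25
  S[Z,Z] = ((4.25)·(4.25) + (-1.75)·(-1.75) + (0.25)·(0.25) + (-2.75)·(-2.75)) / 3 = 28.75/3 = 9.5833

S is symmetric (S[j,i] = S[i,j]). Assembling:

S = [[4.9167, -1.25, 5.5833],
 [-1.25, 3.5833, -3.25],
 [5.5833, -3.25, 9.5833]]


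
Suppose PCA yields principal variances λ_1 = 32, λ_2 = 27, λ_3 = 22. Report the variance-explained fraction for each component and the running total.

Step 1 — total variance = trace(Sigma) = Σ λ_i = 32 + 27 + 22 = 81.

Step 2 — fraction explained by component i = λ_i / Σ λ:
  PC1: 32/81 = 0.3951
  PC2: 27/81 = 0.3333
  PC3: 22/81 = 0.2716

Step 3 — cumulative fraction after k components = (λ_1 + ... + λ_k) / Σ λ:
  k = 1: 32/81 = 0.3951
  k = 2: (32 + 27)/81 = 59/81 = 0.7284
  k = 3: (32 + 27 + 22)/81 = 81/81 = 1

Summary (fraction, with percent):

explained: PC1 0.3951 (39.51%), PC2 0.3333 (33.33%), PC3 0.2716 (27.16%);  cumulative: 0.3951, 0.7284, 1


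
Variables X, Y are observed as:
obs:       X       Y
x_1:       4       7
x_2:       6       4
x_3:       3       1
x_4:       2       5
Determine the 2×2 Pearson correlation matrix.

Step 1 — column means:
  mean(X) = (4 + 6 + 3 + 2) / 4 = 15/4 = 3.75
  mean(Y) = (7 + 4 + 1 + 5) / 4 = 17/4 = 4.25

Step 2 — sample variances and covariances s[i,j] = (1/(n-1)) · Σ_k (x_{k,i} - mean_i) · (x_{k,j} - mean_j), with n-1 = 3:
  s[X,X] = ((0.25)·(0.25) + (2.25)·(2.25) + (-0.75)·(-0.75) + (-1.75)·(-1.75)) / 3 = 8.75/3 = 2.9167
  s[X,Y] = ((0.25)·(2.75) + (2.25)·(-0.25) + (-0.75)·(-3.25) + (-1.75)·(0.75)) / 3 = 1.25/3 = 0.4167
  s[Y,Y] = ((2.75)·(2.75) + (-0.25)·(-0.25) + (-3.25)·(-3.25) + (0.75)·(0.75)) / 3 = 18.75/3 = 6.25
  Sample standard deviations s_i = √(s[i,i]):
  s(X) = √(2.9167) = 1.7078
  s(Y) = √(6.25) = 2.5

Step 3 — r_{ij} = s_{ij} / (s_i · s_j):
  r[X,X] = 1 (diagonal).
  r[X,Y] = 0.4167 / (1.7078 · 2.5) = 0.4167 / 4.2696 = 0.0976
  r[Y,Y] = 1 (diagonal).

R is symmetric with unit diagonal. Assembling:

R = [[1, 0.0976],
 [0.0976, 1]]


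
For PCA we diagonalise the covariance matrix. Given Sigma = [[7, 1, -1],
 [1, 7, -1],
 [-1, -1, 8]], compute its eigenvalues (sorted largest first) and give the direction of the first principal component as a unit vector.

Step 1 — characteristic polynomial p(λ) = det(λI - Sigma) = λ³ - tr·λ² + c_1·λ - det, where tr = trace, c_1 = sum of the principal 2×2 minors, det = det(Sigma):
  tr = 7 + 7 + 8 = 22,
  c_1 = (7·7 - (1)²) + (7·8 - (-1)²) + (7·8 - (-1)²) = 48 + 55 + 55 = 158,
  det = 7·(7·8 - (-1)²) - (1)·((1)·8 - (-1)·(-1)) + (-1)·((1)·(-1) - 7·(-1)) = 7·(55) - (1)·(7) + (-1)·(6) = 372.
  So p(λ) = λ³ - 22λ² + 158λ - 372.
Step 2 — look for an integer root (rational root theorem: any rational root is an integer divisor of 372). Testing λ = 6:
  p(6) = 216 - 792 + 948 - 372 = 0  ✓
  Dividing out (λ - 6): p(λ) = (λ - 6)(λ² - 16λ + 62).
Step 3 — remaining eigenvalues from the quadratic λ² - 16λ + 62 = 0:
  Δ = 16² - 4·62 = 256 - 248 = 8,  λ = (16 ± √8)/2 = (16 ± 2.8284)/2 ≈ 9.4142 or 6.5858.
  Sorted: λ_1 = 9.4142,  λ_2 = 6.5858,  λ_3 = 6  (check: sum = 22 = tr ✓).

Step 4 — unit eigenvector for λ_1 ≈ 9.4142: v spans the null space of (Sigma - λ_1 I), whose rows are
  r_1 = (-2.4142, 1, -1),  r_2 = (1, -2.4142, -1),  r_3 = (-1, -1, -1.4142).
  v is orthogonal to every row, so take v ∝ r_1 × r_2 = ((1)·(-1) - (-1)·(-2.4142), (-1)·(1) - (-2.4142)·(-1), (-2.4142)·(-2.4142) - (1)·(1)) ≈ (-3.4142, -3.4142, 4.8284).
  Rescale (multiply by -1 so the first nonzero entry is positive): u = (3.4142, 3.4142, -4.8284).
  ||u|| = √((3.4142)² + (3.4142)² + (-4.8284)²) = √(46.6274) ≈ 6.8284,  v_1 = u/||u|| ≈ (0.5, 0.5, -0.7071) (||v_1|| = 1).

λ_1 = 9.4142,  λ_2 = 6.5858,  λ_3 = 6;  v_1 ≈ (0.5, 0.5, -0.7071)


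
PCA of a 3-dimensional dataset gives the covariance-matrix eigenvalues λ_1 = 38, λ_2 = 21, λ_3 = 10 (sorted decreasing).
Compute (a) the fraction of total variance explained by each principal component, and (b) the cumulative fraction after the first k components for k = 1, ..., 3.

Step 1 — total variance = trace(Sigma) = Σ λ_i = 38 + 21 + 10 = 69.

Step 2 — fraction explained by component i = λ_i / Σ λ:
  PC1: 38/69 = 0.5507
  PC2: 21/69 = 0.3043
  PC3: 10/69 = 0.1449

Step 3 — cumulative fraction after k components = (λ_1 + ... + λ_k) / Σ λ:
  k = 1: 38/69 = 0.5507
  k = 2: (38 + 21)/69 = 59/69 = 0.8551
  k = 3: (38 + 21 + 10)/69 = 69/69 = 1

Summary (fraction, with percent):

explained: PC1 0.5507 (55.07%), PC2 0.3043 (30.43%), PC3 0.1449 (14.49%);  cumulative: 0.5507, 0.8551, 1


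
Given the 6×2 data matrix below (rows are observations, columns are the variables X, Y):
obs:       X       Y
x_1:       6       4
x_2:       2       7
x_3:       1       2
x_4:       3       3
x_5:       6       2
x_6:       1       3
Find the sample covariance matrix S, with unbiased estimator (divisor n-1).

Step 1 — column means:
  mean(X) = (6 + 2 + 1 + 3 + 6 + 1) / 6 = 19/6 = 3.1667
  mean(Y) = (4 + 7 + 2 + 3 + 2 + 3) / 6 = 21/6 = 3.5

Step 2 — sample covariance S[i,j] = (1/(n-1)) · Σ_k (x_{k,i} - mean_i) · (x_{k,j} - mean_j), with n-1 = 5.
  S[X,X] = ((2.8333)·(2.8333) + (-1.1667)·(-1.1667) + (-2.1667)·(-2.1667) + (-0.1667)·(-0.1667) + (2.8333)·(2.8333) + (-2.1667)·(-2.1667)) / 5 = 26.8333/5 = 5.3667
  S[X,Y] = ((2.8333)·(0.5) + (-1.1667)·(3.5) + (-2.1667)·(-1.5) + (-0.1667)·(-0.5) + (2.8333)·(-1.5) + (-2.1667)·(-0.5)) / 5 = -2.5/5 = -0.5
  S[Y,Y] = ((0.5)·(0.5) + (3.5)·(3.5) + (-1.5)·(-1.5) + (-0.5)·(-0.5) + (-1.5)·(-1.5) + (-0.5)·(-0.5)) / 5 = 17.5/5 = 3.5

S is symmetric (S[j,i] = S[i,j]). Assembling:

S = [[5.3667, -0.5],
 [-0.5, 3.5]]


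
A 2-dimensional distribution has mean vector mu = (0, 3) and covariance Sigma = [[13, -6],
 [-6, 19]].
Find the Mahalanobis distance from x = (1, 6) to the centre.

Step 1 — centre the observation: (x - mu) = (1, 3).

Step 2 — invert Sigma. det(Sigma) = 13·19 - (-6)² = 211.
  Sigma^{-1} = (1/det) · [[d, -b], [-b, a]] = [[0.09, 0.0284],
 [0.0284, 0.0616]].

Step 3 — form the quadratic (x - mu)^T · Sigma^{-1} · (x - mu):
  Sigma^{-1} · (x - mu) = (0.1754, 0.2133).
  (x - mu)^T · [Sigma^{-1} · (x - mu)] = (1)·(0.1754) + (3)·(0.2133) = 0.8152.

Step 4 — take square root: d = √(0.8152) ≈ 0.9029.

d(x, mu) = √(0.8152) ≈ 0.9029


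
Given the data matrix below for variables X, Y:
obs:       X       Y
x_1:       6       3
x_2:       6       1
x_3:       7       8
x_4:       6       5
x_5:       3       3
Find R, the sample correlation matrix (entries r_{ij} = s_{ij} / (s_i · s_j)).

Step 1 — column means:
  mean(X) = (6 + 6 + 7 + 6 + 3) / 5 = 28/5 = 5.6
  mean(Y) = (3 + 1 + 8 + 5 + 3) / 5 = 20/5 = 4

Step 2 — sample variances and covariances s[i,j] = (1/(n-1)) · Σ_k (x_{k,i} - mean_i) · (x_{k,j} - mean_j), with n-1 = 4:
  s[X,X] = ((0.4)·(0.4) + (0.4)·(0.4) + (1.4)·(1.4) + (0.4)·(0.4) + (-2.6)·(-2.6)) / 4 = 9.2/4 = 2.3
  s[X,Y] = ((0.4)·(-1) + (0.4)·(-3) + (1.4)·(4) + (0.4)·(1) + (-2.6)·(-1)) / 4 = 7/4 = 1.75
  s[Y,Y] = ((-1)·(-1) + (-3)·(-3) + (4)·(4) + (1)·(1) + (-1)·(-1)) / 4 = 28/4 = 7
  Sample standard deviations s_i = √(s[i,i]):
  s(X) = √(2.3) = 1.5166
  s(Y) = √(7) = 2.6458

Step 3 — r_{ij} = s_{ij} / (s_i · s_j):
  r[X,X] = 1 (diagonal).
  r[X,Y] = 1.75 / (1.5166 · 2.6458) = 1.75 / 4.0125 = 0.4361
  r[Y,Y] = 1 (diagonal).

R is symmetric with unit diagonal. Assembling:

R = [[1, 0.4361],
 [0.4361, 1]]


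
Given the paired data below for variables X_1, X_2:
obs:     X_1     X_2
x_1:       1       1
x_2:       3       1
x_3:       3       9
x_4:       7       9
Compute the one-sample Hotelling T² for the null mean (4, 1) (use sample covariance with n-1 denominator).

Step 1 — sample mean vector:
  mean(X_1) = (1 + 3 + 3 + 7) / 4 = 14/4 = 3.5
  mean(X_2) = (1 + 1 + 9 + 9) / 4 = 20/4 = 5
  x̄ = (3.5, 5),  deviation x̄ - mu_0 = (3.5, 5) - (4, 1) = (-0.5, 4).

Step 2 — sample covariance matrix, S[i,j] = (1/(n-1)) · Σ_k (x_{k,i} - mean_i) · (x_{k,j} - mean_j), divisor n-1 = 3:
  S[X_1,X_1] = ((-2.5)·(-2.5) + (-0.5)·(-0.5) + (-0.5)·(-0.5) + (3.5)·(3.5)) / 3 = 19/3 = 6.3333
  S[X_1,X_2] = ((-2.5)·(-4) + (-0.5)·(-4) + (-0.5)·(4) + (3.5)·(4)) / 3 = 24/3 = 8
  S[X_2,X_2] = ((-4)·(-4) + (-4)·(-4) + (4)·(4) + (4)·(4)) / 3 = 64/3 = 21.3333
  S = [[6.3333, 8],
 [8, 21.3333]].

Step 3 — invert S. det(S) = 6.3333·21.3333 - (8)² = 71.1111.
  S^{-1} = (1/det) · [[d, -b], [-b, a]] = [[0.3, -0.1125],
 [-0.1125, 0.0891]].

Step 4 — quadratic form (x̄ - mu_0)^T · S^{-1} · (x̄ - mu_0):
  S^{-1} · (x̄ - mu_0) = (-0.6, 0.4125),
  (x̄ - mu_0)^T · [...] = (-0.5)·(-0.6) + (4)·(0.4125) = 1.95.

Step 5 — scale by n: T² = 4 · 1.95 = 7.8.

T² ≈ 7.8


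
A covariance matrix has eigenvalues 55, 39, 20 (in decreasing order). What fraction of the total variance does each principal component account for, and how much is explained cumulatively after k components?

Step 1 — total variance = trace(Sigma) = Σ λ_i = 55 + 39 + 20 = 114.

Step 2 — fraction explained by component i = λ_i / Σ λ:
  PC1: 55/114 = 0.4825
  PC2: 39/114 = 0.3421
  PC3: 20/114 = 0.1754

Step 3 — cumulative fraction after k components = (λ_1 + ... + λ_k) / Σ λ:
  k = 1: 55/114 = 0.4825
  k = 2: (55 + 39)/114 = 94/114 = 0.8246
  k = 3: (55 + 39 + 20)/114 = 114/114 = 1

Summary (fraction, with percent):

explained: PC1 0.4825 (48.25%), PC2 0.3421 (34.21%), PC3 0.1754 (17.54%);  cumulative: 0.4825, 0.8246, 1


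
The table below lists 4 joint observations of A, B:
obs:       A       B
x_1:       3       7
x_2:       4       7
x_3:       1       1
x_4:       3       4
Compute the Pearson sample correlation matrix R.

Step 1 — column means:
  mean(A) = (3 + 4 + 1 + 3) / 4 = 11/4 = 2.75
  mean(B) = (7 + 7 + 1 + 4) / 4 = 19/4 = 4.75

Step 2 — sample variances and covariances s[i,j] = (1/(n-1)) · Σ_k (x_{k,i} - mean_i) · (x_{k,j} - mean_j), with n-1 = 3:
  s[A,A] = ((0.25)·(0.25) + (1.25)·(1.25) + (-1.75)·(-1.75) + (0.25)·(0.25)) / 3 = 4.75/3 = 1.5833
  s[A,B] = ((0.25)·(2.25) + (1.25)·(2.25) + (-1.75)·(-3.75) + (0.25)·(-0.75)) / 3 = 9.75/3 = 3.25
  s[B,B] = ((2.25)·(2.25) + (2.25)·(2.25) + (-3.75)·(-3.75) + (-0.75)·(-0.75)) / 3 = 24.75/3 = 8.25
  Sample standard deviations s_i = √(s[i,i]):
  s(A) = √(1.5833) = 1.2583
  s(B) = √(8.25) = 2.8723

Step 3 — r_{ij} = s_{ij} / (s_i · s_j):
  r[A,A] = 1 (diagonal).
  r[A,B] = 3.25 / (1.2583 · 2.8723) = 3.25 / 3.6142 = 0.8992
  r[B,B] = 1 (diagonal).

R is symmetric with unit diagonal. Assembling:

R = [[1, 0.8992],
 [0.8992, 1]]


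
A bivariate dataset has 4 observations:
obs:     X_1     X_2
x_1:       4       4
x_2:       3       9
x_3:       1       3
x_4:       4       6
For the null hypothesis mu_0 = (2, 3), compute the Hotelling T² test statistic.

Step 1 — sample mean vector:
  mean(X_1) = (4 + 3 + 1 + 4) / 4 = 12/4 = 3
  mean(X_2) = (4 + 9 + 3 + 6) / 4 = 22/4 = 5.5
  x̄ = (3, 5.5),  deviation x̄ - mu_0 = (3, 5.5) - (2, 3) = (1, 2.5).

Step 2 — sample covariance matrix, S[i,j] = (1/(n-1)) · Σ_k (x_{k,i} - mean_i) · (x_{k,j} - mean_j), divisor n-1 = 3:
  S[X_1,X_1] = ((1)·(1) + (0)·(0) + (-2)·(-2) + (1)·(1)) / 3 = 6/3 = 2
  S[X_1,X_2] = ((1)·(-1.5) + (0)·(3.5) + (-2)·(-2.5) + (1)·(0.5)) / 3 = 4/3 = 1.3333
  S[X_2,X_2] = ((-1.5)·(-1.5) + (3.5)·(3.5) + (-2.5)·(-2.5) + (0.5)·(0.5)) / 3 = 21/3 = 7
  S = [[2, 1.3333],
 [1.3333, 7]].

Step 3 — invert S. det(S) = 2·7 - (1.3333)² = 12.2222.
  S^{-1} = (1/det) · [[d, -b], [-b, a]] = [[0.5727, -0.1091],
 [-0.1091, 0.1636]].

Step 4 — quadratic form (x̄ - mu_0)^T · S^{-1} · (x̄ - mu_0):
  S^{-1} · (x̄ - mu_0) = (0.3, 0.3),
  (x̄ - mu_0)^T · [...] = (1)·(0.3) + (2.5)·(0.3) = 1.05.

Step 5 — scale by n: T² = 4 · 1.05 = 4.2.

T² ≈ 4.2


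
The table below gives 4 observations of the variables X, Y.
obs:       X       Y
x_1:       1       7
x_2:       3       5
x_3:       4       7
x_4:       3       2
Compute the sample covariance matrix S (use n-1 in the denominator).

Step 1 — column means:
  mean(X) = (1 + 3 + 4 + 3) / 4 = 11/4 = 2.75
  mean(Y) = (7 + 5 + 7 + 2) / 4 = 21/4 = 5.25

Step 2 — sample covariance S[i,j] = (1/(n-1)) · Σ_k (x_{k,i} - mean_i) · (x_{k,j} - mean_j), with n-1 = 3.
  S[X,X] = ((-1.75)·(-1.75) + (0.25)·(0.25) + (1.25)·(1.25) + (0.25)·(0.25)) / 3 = 4.75/3 = 1.5833
  S[X,Y] = ((-1.75)·(1.75) + (0.25)·(-0.25) + (1.25)·(1.75) + (0.25)·(-3.25)) / 3 = -1.75/3 = -0.5833
  S[Y,Y] = ((1.75)·(1.75) + (-0.25)·(-0.25) + (1.75)·(1.75) + (-3.25)·(-3.25)) / 3 = 16.75/3 = 5.5833

S is symmetric (S[j,i] = S[i,j]). Assembling:

S = [[1.5833, -0.5833],
 [-0.5833, 5.5833]]


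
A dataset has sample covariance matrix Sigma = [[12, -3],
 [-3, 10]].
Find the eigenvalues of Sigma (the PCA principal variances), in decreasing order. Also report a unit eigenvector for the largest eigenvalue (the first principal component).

Step 1 — characteristic polynomial of 2×2 Sigma:
  det(Sigma - λI) = λ² - trace · λ + det = 0.
  trace = 12 + 10 = 22, det = 12·10 - (-3)² = 111.
Step 2 — discriminant:
  Δ = trace² - 4·det = 484 - 444 = 40.
Step 3 — eigenvalues:
  λ = (trace ± √Δ)/2 = (22 ± 6.3246)/2,
  λ_1 = 14.1623,  λ_2 = 7.8377.

Step 4 — unit eigenvector for λ_1: solve (Sigma - λ_1 I)v = 0. First row:
  (12 - 14.1623)·v_x + (-3)·v_y = 0, i.e. (-2.1623)·v_x + (-3)·v_y = 0,
  so v ∝ (b, λ_1 - a) = (-3, 2.1623); multiply by -1 so the first entry is positive: u = (3, -2.1623).
  ||u|| = √((3)² + (-2.1623)²) = √(13.6754) ≈ 3.698,
  v_1 = u/||u|| ≈ (0.8112, -0.5847) (||v_1|| = 1).

λ_1 = 14.1623,  λ_2 = 7.8377;  v_1 ≈ (0.8112, -0.5847)


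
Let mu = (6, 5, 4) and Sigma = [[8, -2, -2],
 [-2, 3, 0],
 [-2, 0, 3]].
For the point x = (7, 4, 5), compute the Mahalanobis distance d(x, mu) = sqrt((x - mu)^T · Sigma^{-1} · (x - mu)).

Step 1 — centre the observation: (x - mu) = (1, -1, 1).

Step 2 — invert Sigma (cofactor / det for 3×3, or solve directly):
  Sigma^{-1} = [[0.1875, 0.125, 0.125],
 [0.125, 0.4167, 0.0833],
 [0.125, 0.0833, 0.4167]].

Step 3 — form the quadratic (x - mu)^T · Sigma^{-1} · (x - mu):
  Sigma^{-1} · (x - mu) = (0.1875, -0.2083, 0.4583).
  (x - mu)^T · [Sigma^{-1} · (x - mu)] = (1)·(0.1875) + (-1)·(-0.2083) + (1)·(0.4583) = 0.8542.

Step 4 — take square root: d = √(0.8542) ≈ 0.9242.

d(x, mu) = √(0.8542) ≈ 0.9242


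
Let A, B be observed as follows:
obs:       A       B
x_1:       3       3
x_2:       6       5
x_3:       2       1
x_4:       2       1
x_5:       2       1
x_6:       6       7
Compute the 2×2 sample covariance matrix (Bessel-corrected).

Step 1 — column means:
  mean(A) = (3 + 6 + 2 + 2 + 2 + 6) / 6 = 21/6 = 3.5
  mean(B) = (3 + 5 + 1 + 1 + 1 + 7) / 6 = 18/6 = 3

Step 2 — sample covariance S[i,j] = (1/(n-1)) · Σ_k (x_{k,i} - mean_i) · (x_{k,j} - mean_j), with n-1 = 5.
  S[A,A] = ((-0.5)·(-0.5) + (2.5)·(2.5) + (-1.5)·(-1.5) + (-1.5)·(-1.5) + (-1.5)·(-1.5) + (2.5)·(2.5)) / 5 = 19.5/5 = 3.9
  S[A,B] = ((-0.5)·(0) + (2.5)·(2) + (-1.5)·(-2) + (-1.5)·(-2) + (-1.5)·(-2) + (2.5)·(4)) / 5 = 24/5 = 4.8
  S[B,B] = ((0)·(0) + (2)·(2) + (-2)·(-2) + (-2)·(-2) + (-2)·(-2) + (4)·(4)) / 5 = 32/5 = 6.4

S is symmetric (S[j,i] = S[i,j]). Assembling:

S = [[3.9, 4.8],
 [4.8, 6.4]]


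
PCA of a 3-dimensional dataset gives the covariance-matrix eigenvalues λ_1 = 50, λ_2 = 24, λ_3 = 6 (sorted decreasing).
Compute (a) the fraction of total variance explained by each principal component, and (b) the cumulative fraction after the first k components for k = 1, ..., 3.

Step 1 — total variance = trace(Sigma) = Σ λ_i = 50 + 24 + 6 = 80.

Step 2 — fraction explained by component i = λ_i / Σ λ:
  PC1: 50/80 = 0.625
  PC2: 24/80 = 0.3
  PC3: 6/80 = 0.075

Step 3 — cumulative fraction after k components = (λ_1 + ... + λ_k) / Σ λ:
  k = 1: 50/80 = 0.625
  k = 2: (50 + 24)/80 = 74/80 = 0.925
  k = 3: (50 + 24 + 6)/80 = 80/80 = 1

Summary (fraction, with percent):

explained: PC1 0.625 (62.5%), PC2 0.3 (30%), PC3 0.075 (7.5%);  cumulative: 0.625, 0.925, 1


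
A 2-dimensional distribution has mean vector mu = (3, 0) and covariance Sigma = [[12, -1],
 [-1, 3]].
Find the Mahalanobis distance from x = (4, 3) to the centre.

Step 1 — centre the observation: (x - mu) = (1, 3).

Step 2 — invert Sigma. det(Sigma) = 12·3 - (-1)² = 35.
  Sigma^{-1} = (1/det) · [[d, -b], [-b, a]] = [[0.0857, 0.0286],
 [0.0286, 0.3429]].

Step 3 — form the quadratic (x - mu)^T · Sigma^{-1} · (x - mu):
  Sigma^{-1} · (x - mu) = (0.1714, 1.0571).
  (x - mu)^T · [Sigma^{-1} · (x - mu)] = (1)·(0.1714) + (3)·(1.0571) = 3.3429.

Step 4 — take square root: d = √(3.3429) ≈ 1.8283.

d(x, mu) = √(3.3429) ≈ 1.8283


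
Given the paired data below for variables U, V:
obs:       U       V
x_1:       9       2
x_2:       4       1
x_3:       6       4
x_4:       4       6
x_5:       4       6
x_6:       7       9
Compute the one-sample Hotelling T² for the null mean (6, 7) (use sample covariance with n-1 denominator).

Step 1 — sample mean vector:
  mean(U) = (9 + 4 + 6 + 4 + 4 + 7) / 6 = 34/6 = 5.6667
  mean(V) = (2 + 1 + 4 + 6 + 6 + 9) / 6 = 28/6 = 4.6667
  x̄ = (5.6667, 4.6667),  deviation x̄ - mu_0 = (5.6667, 4.6667) - (6, 7) = (-0.3333, -2.3333).

Step 2 — sample covariance matrix, S[i,j] = (1/(n-1)) · Σ_k (x_{k,i} - mean_i) · (x_{k,j} - mean_j), divisor n-1 = 5:
  S[U,U] = ((3.3333)·(3.3333) + (-1.6667)·(-1.6667) + (0.3333)·(0.3333) + (-1.6667)·(-1.6667) + (-1.6667)·(-1.6667) + (1.3333)·(1.3333)) / 5 = 21.3333/5 = 4.2667
  S[U,V] = ((3.3333)·(-2.6667) + (-1.6667)·(-3.6667) + (0.3333)·(-0.6667) + (-1.6667)·(1.3333) + (-1.6667)·(1.3333) + (1.3333)·(4.3333)) / 5 = -1.6667/5 = -0.3333
  S[V,V] = ((-2.6667)·(-2.6667) + (-3.6667)·(-3.6667) + (-0.6667)·(-0.6667) + (1.3333)·(1.3333) + (1.3333)·(1.3333) + (4.3333)·(4.3333)) / 5 = 43.3333/5 = 8.6667
  S = [[4.2667, -0.3333],
 [-0.3333, 8.6667]].

Step 3 — invert S. det(S) = 4.2667·8.6667 - (-0.3333)² = 36.8667.
  S^{-1} = (1/det) · [[d, -b], [-b, a]] = [[0.2351, 0.009],
 [0.009, 0.1157]].

Step 4 — quadratic form (x̄ - mu_0)^T · S^{-1} · (x̄ - mu_0):
  S^{-1} · (x̄ - mu_0) = (-0.0995, -0.2731),
  (x̄ - mu_0)^T · [...] = (-0.3333)·(-0.0995) + (-2.3333)·(-0.2731) = 0.6703.

Step 5 — scale by n: T² = 6 · 0.6703 = 4.0217.

T² ≈ 4.0217


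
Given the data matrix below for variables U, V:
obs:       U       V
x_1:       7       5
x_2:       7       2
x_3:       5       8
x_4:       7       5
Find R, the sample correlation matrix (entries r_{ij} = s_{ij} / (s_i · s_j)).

Step 1 — column means:
  mean(U) = (7 + 7 + 5 + 7) / 4 = 26/4 = 6.5
  mean(V) = (5 + 2 + 8 + 5) / 4 = 20/4 = 5

Step 2 — sample variances and covariances s[i,j] = (1/(n-1)) · Σ_k (x_{k,i} - mean_i) · (x_{k,j} - mean_j), with n-1 = 3:
  s[U,U] = ((0.5)·(0.5) + (0.5)·(0.5) + (-1.5)·(-1.5) + (0.5)·(0.5)) / 3 = 3/3 = 1
  s[U,V] = ((0.5)·(0) + (0.5)·(-3) + (-1.5)·(3) + (0.5)·(0)) / 3 = -6/3 = -2
  s[V,V] = ((0)·(0) + (-3)·(-3) + (3)·(3) + (0)·(0)) / 3 = 18/3 = 6
  Sample standard deviations s_i = √(s[i,i]):
  s(U) = √(1) = 1
  s(V) = √(6) = 2.4495

Step 3 — r_{ij} = s_{ij} / (s_i · s_j):
  r[U,U] = 1 (diagonal).
  r[U,V] = -2 / (1 · 2.4495) = -2 / 2.4495 = -0.8165
  r[V,V] = 1 (diagonal).

R is symmetric with unit diagonal. Assembling:

R = [[1, -0.8165],
 [-0.8165, 1]]


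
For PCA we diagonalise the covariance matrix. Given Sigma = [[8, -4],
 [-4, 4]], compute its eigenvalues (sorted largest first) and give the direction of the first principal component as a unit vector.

Step 1 — characteristic polynomial of 2×2 Sigma:
  det(Sigma - λI) = λ² - trace · λ + det = 0.
  trace = 8 + 4 = 12, det = 8·4 - (-4)² = 16.
Step 2 — discriminant:
  Δ = trace² - 4·det = 144 - 64 = 80.
Step 3 — eigenvalues:
  λ = (trace ± √Δ)/2 = (12 ± 8.9443)/2,
  λ_1 = 10.4721,  λ_2 = 1.5279.

Step 4 — unit eigenvector for λ_1: solve (Sigma - λ_1 I)v = 0. First row:
  (8 - 10.4721)·v_x + (-4)·v_y = 0, i.e. (-2.4721)·v_x + (-4)·v_y = 0,
  so v ∝ (b, λ_1 - a) = (-4, 2.4721); multiply by -1 so the first entry is positive: u = (4, -2.4721).
  ||u|| = √((4)² + (-2.4721)²) = √(22.1115) ≈ 4.7023,
  v_1 = u/||u|| ≈ (0.8507, -0.5257) (||v_1|| = 1).

λ_1 = 10.4721,  λ_2 = 1.5279;  v_1 ≈ (0.8507, -0.5257)


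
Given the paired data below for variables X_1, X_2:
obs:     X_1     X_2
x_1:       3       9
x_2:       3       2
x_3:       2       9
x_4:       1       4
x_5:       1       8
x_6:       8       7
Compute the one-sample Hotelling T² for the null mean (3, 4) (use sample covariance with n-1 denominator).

Step 1 — sample mean vector:
  mean(X_1) = (3 + 3 + 2 + 1 + 1 + 8) / 6 = 18/6 = 3
  mean(X_2) = (9 + 2 + 9 + 4 + 8 + 7) / 6 = 39/6 = 6.5
  x̄ = (3, 6.5),  deviation x̄ - mu_0 = (3, 6.5) - (3, 4) = (0, 2.5).

Step 2 — sample covariance matrix, S[i,j] = (1/(n-1)) · Σ_k (x_{k,i} - mean_i) · (x_{k,j} - mean_j), divisor n-1 = 5:
  S[X_1,X_1] = ((0)·(0) + (0)·(0) + (-1)·(-1) + (-2)·(-2) + (-2)·(-2) + (5)·(5)) / 5 = 34/5 = 6.8
  S[X_1,X_2] = ((0)·(2.5) + (0)·(-4.5) + (-1)·(2.5) + (-2)·(-2.5) + (-2)·(1.5) + (5)·(0.5)) / 5 = 2/5 = 0.4
  S[X_2,X_2] = ((2.5)·(2.5) + (-4.5)·(-4.5) + (2.5)·(2.5) + (-2.5)·(-2.5) + (1.5)·(1.5) + (0.5)·(0.5)) / 5 = 41.5/5 = 8.3
  S = [[6.8, 0.4],
 [0.4, 8.3]].

Step 3 — invert S. det(S) = 6.8·8.3 - (0.4)² = 56.28.
  S^{-1} = (1/det) · [[d, -b], [-b, a]] = [[0.1475, -0.0071],
 [-0.0071, 0.1208]].

Step 4 — quadratic form (x̄ - mu_0)^T · S^{-1} · (x̄ - mu_0):
  S^{-1} · (x̄ - mu_0) = (-0.0178, 0.3021),
  (x̄ - mu_0)^T · [...] = (0)·(-0.0178) + (2.5)·(0.3021) = 0.7552.

Step 5 — scale by n: T² = 6 · 0.7552 = 4.5309.

T² ≈ 4.5309


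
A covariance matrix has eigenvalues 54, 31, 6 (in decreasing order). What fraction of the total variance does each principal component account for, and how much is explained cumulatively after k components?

Step 1 — total variance = trace(Sigma) = Σ λ_i = 54 + 31 + 6 = 91.

Step 2 — fraction explained by component i = λ_i / Σ λ:
  PC1: 54/91 = 0.5934
  PC2: 31/91 = 0.3407
  PC3: 6/91 = 0.0659

Step 3 — cumulative fraction after k components = (λ_1 + ... + λ_k) / Σ λ:
  k = 1: 54/91 = 0.5934
  k = 2: (54 + 31)/91 = 85/91 = 0.9341
  k = 3: (54 + 31 + 6)/91 = 91/91 = 1

Summary (fraction, with percent):

explained: PC1 0.5934 (59.34%), PC2 0.3407 (34.07%), PC3 0.0659 (6.59%);  cumulative: 0.5934, 0.9341, 1


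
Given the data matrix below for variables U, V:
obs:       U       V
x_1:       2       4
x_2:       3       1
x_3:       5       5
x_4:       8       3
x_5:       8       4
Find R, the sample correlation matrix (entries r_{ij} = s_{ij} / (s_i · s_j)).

Step 1 — column means:
  mean(U) = (2 + 3 + 5 + 8 + 8) / 5 = 26/5 = 5.2
  mean(V) = (4 + 1 + 5 + 3 + 4) / 5 = 17/5 = 3.4

Step 2 — sample variances and covariances s[i,j] = (1/(n-1)) · Σ_k (x_{k,i} - mean_i) · (x_{k,j} - mean_j), with n-1 = 4:
  s[U,U] = ((-3.2)·(-3.2) + (-2.2)·(-2.2) + (-0.2)·(-0.2) + (2.8)·(2.8) + (2.8)·(2.8)) / 4 = 30.8/4 = 7.7
  s[U,V] = ((-3.2)·(0.6) + (-2.2)·(-2.4) + (-0.2)·(1.6) + (2.8)·(-0.4) + (2.8)·(0.6)) / 4 = 3.6/4 = 0.9
  s[V,V] = ((0.6)·(0.6) + (-2.4)·(-2.4) + (1.6)·(1.6) + (-0.4)·(-0.4) + (0.6)·(0.6)) / 4 = 9.2/4 = 2.3
  Sample standard deviations s_i = √(s[i,i]):
  s(U) = √(7.7) = 2.7749
  s(V) = √(2.3) = 1.5166

Step 3 — r_{ij} = s_{ij} / (s_i · s_j):
  r[U,U] = 1 (diagonal).
  r[U,V] = 0.9 / (2.7749 · 1.5166) = 0.9 / 4.2083 = 0.2139
  r[V,V] = 1 (diagonal).

R is symmetric with unit diagonal. Assembling:

R = [[1, 0.2139],
 [0.2139, 1]]


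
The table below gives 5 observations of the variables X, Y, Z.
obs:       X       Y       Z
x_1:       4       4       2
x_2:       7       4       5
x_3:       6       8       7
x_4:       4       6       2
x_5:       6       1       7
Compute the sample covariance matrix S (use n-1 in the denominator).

Step 1 — column means:
  mean(X) = (4 + 7 + 6 + 4 + 6) / 5 = 27/5 = 5.4
  mean(Y) = (4 + 4 + 8 + 6 + 1) / 5 = 23/5 = 4.6
  mean(Z) = (2 + 5 + 7 + 2 + 7) / 5 = 23/5 = 4.6

Step 2 — sample covariance S[i,j] = (1/(n-1)) · Σ_k (x_{k,i} - mean_i) · (x_{k,j} - mean_j), with n-1 = 4.
  S[X,X] = ((-1.4)·(-1.4) + (1.6)·(1.6) + (0.6)·(0.6) + (-1.4)·(-1.4) + (0.6)·(0.6)) / 4 = 7.2/4 = 1.8
  S[X,Y] = ((-1.4)·(-0.6) + (1.6)·(-0.6) + (0.6)·(3.4) + (-1.4)·(1.4) + (0.6)·(-3.6)) / 4 = -2.2/4 = -0.55
  S[X,Z] = ((-1.4)·(-2.6) + (1.6)·(0.4) + (0.6)·(2.4) + (-1.4)·(-2.6) + (0.6)·(2.4)) / 4 = 10.8/4 = 2.7
  S[Y,Y] = ((-0.6)·(-0.6) + (-0.6)·(-0.6) + (3.4)·(3.4) + (1.4)·(1.4) + (-3.6)·(-3.6)) / 4 = 27.2/4 = 6.8
  S[Y,Z] = ((-0.6)·(-2.6) + (-0.6)·(0.4) + (3.4)·(2.4) + (1.4)·(-2.6) + (-3.6)·(2.4)) / 4 = -2.8/4 = -0.7
  S[Z,Z] = ((-2.6)·(-2.6) + (0.4)·(0.4) + (2.4)·(2.4) + (-2.6)·(-2.6) + (2.4)·(2.4)) / 4 = 25.2/4 = 6.3

S is symmetric (S[j,i] = S[i,j]). Assembling:

S = [[1.8, -0.55, 2.7],
 [-0.55, 6.8, -0.7],
 [2.7, -0.7, 6.3]]


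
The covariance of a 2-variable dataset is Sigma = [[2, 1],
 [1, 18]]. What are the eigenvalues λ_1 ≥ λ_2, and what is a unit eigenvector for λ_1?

Step 1 — characteristic polynomial of 2×2 Sigma:
  det(Sigma - λI) = λ² - trace · λ + det = 0.
  trace = 2 + 18 = 20, det = 2·18 - (1)² = 35.
Step 2 — discriminant:
  Δ = trace² - 4·det = 400 - 140 = 260.
Step 3 — eigenvalues:
  λ = (trace ± √Δ)/2 = (20 ± 16.1245)/2,
  λ_1 = 18.0623,  λ_2 = 1.9377.

Step 4 — unit eigenvector for λ_1: solve (Sigma - λ_1 I)v = 0. First row:
  (2 - 18.0623)·v_x + (1)·v_y = 0, i.e. (-16.0623)·v_x + (1)·v_y = 0,
  so v ∝ (b, λ_1 - a) = (1, 16.0623) = u.
  ||u|| = √((1)² + (16.0623)²) = √(258.9961) ≈ 16.0934,
  v_1 = u/||u|| ≈ (0.0621, 0.9981) (||v_1|| = 1).

λ_1 = 18.0623,  λ_2 = 1.9377;  v_1 ≈ (0.0621, 0.9981)
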